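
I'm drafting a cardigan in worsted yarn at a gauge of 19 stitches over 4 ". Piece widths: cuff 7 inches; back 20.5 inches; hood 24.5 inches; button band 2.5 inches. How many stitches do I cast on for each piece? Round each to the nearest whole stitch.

Rate = 19/4 = 4.75 sts per in.
cuff: 7 × 4.75 = 33.25 → 33.
back: 20.5 × 4.75 = 97.38 → 97.
hood: 24.5 × 4.75 = 116.38 → 116.
button band: 2.5 × 4.75 = 11.88 → 12.

cuff 33; back 97; hood 116; button band 12.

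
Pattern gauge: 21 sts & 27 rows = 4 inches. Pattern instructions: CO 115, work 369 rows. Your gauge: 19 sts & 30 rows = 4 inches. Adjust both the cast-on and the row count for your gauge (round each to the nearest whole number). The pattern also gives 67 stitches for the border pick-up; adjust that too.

Stitches: 115 × 19/21 = 104.05 → 104.
Rows: 369 × 30/27 = 410.00 → 410.
border pick-up: 67 × 19/21 = 60.62 → 61.

Cast on 104 stitches; work 410 rows; border pick-up 61 stitches.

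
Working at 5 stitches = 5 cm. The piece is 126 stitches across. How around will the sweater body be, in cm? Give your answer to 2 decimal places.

126.00 cm.

5 stitches / 5 cm = 1 stitches per cm.
126 / 1 = 126.000 cm.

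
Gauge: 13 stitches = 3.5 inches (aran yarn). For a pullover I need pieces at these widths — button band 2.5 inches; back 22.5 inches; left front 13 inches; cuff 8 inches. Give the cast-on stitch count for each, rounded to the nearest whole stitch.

button band 9; back 84; left front 48; cuff 30.

Rate = 13/3.5 = 3.714 sts per in.
button band: 2.5 × 3.714 = 9.29 → 9.
back: 22.5 × 3.714 = 83.57 → 84.
left front: 13 × 3.714 = 48.29 → 48.
cuff: 8 × 3.714 = 29.71 → 30.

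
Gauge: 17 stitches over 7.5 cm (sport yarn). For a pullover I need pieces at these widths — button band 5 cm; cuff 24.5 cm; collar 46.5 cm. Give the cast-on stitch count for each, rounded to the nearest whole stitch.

Rate = 17/7.5 = 2.267 sts per cm.
button band: 5 × 2.267 = 11.33 → 11.
cuff: 24.5 × 2.267 = 55.53 → 56.
collar: 46.5 × 2.267 = 105.40 → 105.

button band 11; cuff 56; collar 105.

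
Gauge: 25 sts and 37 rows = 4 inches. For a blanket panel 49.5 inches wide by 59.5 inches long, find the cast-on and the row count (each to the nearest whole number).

Cast on 309 stitches and work 550 rows.

Stitch gauge = 25/4 = 6.25 sts/in; 49.5 × 6.25 = 309.38 → 309 sts.
Row gauge = 37/4 = 9.25 rows/in; 59.5 × 9.25 = 550.38 → 550 rows.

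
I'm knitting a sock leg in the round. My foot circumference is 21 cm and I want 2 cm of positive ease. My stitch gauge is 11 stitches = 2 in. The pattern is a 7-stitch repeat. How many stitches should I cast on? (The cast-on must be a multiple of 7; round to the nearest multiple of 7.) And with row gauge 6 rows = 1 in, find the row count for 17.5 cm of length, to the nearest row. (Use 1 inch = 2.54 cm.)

Finished = 21 + 2 = 23 cm.
23 cm × 1/2.54 = 9.06 inches.
11/2 = 5.5 sts per in; 9.06 × 5.5 = 49.80 sts.
Nearest multiple of 7 → 49.
17.5 cm = 6.89 inches; × 6 = 41.34 → 41 rows.

Cast on 49 stitches; work 41 rows.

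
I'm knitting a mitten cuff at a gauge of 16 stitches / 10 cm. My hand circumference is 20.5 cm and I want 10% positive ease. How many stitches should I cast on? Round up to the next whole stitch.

Finished = 20.5 × 1.10 = 22.55 cm.
16 / 10 = 1.6 sts per cm.
22.55 × 1.6 = 36.08 sts.
→ 37 sts.

37 stitches.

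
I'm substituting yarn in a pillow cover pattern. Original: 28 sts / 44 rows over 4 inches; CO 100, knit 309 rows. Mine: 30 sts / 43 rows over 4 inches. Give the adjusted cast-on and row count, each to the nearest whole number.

Stitches: 100 × 30/28 = 107.14 → 107.
Rows: 309 × 43/44 = 301.98 → 302.

Cast on 107 stitches; work 302 rows.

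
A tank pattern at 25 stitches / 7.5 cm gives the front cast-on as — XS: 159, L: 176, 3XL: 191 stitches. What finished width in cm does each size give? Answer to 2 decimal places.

25/7.5 = 3.333 sts per cm.
XS: 159 / 3.333 = 47.700 → 47.70 cm.
L: 176 / 3.333 = 52.800 → 52.80 cm.
3XL: 191 / 3.333 = 57.300 → 57.30 cm.

XS 47.70 cm; L 52.80 cm; 3XL 57.30 cm.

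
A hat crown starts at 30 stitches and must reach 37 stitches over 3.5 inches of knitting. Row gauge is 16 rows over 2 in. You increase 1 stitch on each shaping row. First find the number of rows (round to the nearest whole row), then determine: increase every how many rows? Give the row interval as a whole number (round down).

Rows = 3.5 × 8 = 28.0 → 28 rows.
Stitches to add: 7 → 7 shaping rows (at 1 st each).
28 / 7 = 4.00 → every 4 rows.

Increase every 4th row.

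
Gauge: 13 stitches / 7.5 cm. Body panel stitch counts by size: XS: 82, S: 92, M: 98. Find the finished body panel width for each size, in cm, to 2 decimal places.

13/7.5 = 1.733 sts per cm.
XS: 82 / 1.733 = 47.308 → 47.31 cm.
S: 92 / 1.733 = 53.077 → 53.08 cm.
M: 98 / 1.733 = 56.538 → 56.54 cm.

XS 47.31 cm; S 53.08 cm; M 56.54 cm.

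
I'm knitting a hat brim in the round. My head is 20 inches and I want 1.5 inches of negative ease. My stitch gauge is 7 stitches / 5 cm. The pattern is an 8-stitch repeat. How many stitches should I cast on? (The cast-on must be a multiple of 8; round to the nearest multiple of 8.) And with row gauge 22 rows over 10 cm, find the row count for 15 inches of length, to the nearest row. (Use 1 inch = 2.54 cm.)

Finished = 20 − 1.5 = 18.5 inches.
18.5 inches × 2.54 = 46.99 cm.
7/5 = 1.4 sts per cm; 46.99 × 1.4 = 65.79 sts.
Nearest multiple of 8 → 64.
15 inches = 38.10 cm; × 2.2 = 83.82 → 84 rows.

Cast on 64 stitches; work 84 rows.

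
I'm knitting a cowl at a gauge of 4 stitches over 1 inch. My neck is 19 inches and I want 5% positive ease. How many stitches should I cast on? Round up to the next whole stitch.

Finished = 19 × 1.05 = 19.95 in.
4 / 1 = 4 sts per inch.
19.95 × 4 = 79.80 sts.
→ 80 sts.

80 stitches.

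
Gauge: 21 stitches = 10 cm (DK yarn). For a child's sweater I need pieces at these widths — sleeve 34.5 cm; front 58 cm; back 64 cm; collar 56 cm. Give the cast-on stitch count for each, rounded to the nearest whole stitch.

Rate = 21/10 = 2.1 sts per cm.
sleeve: 34.5 × 2.1 = 72.45 → 72.
front: 58 × 2.1 = 121.80 → 122.
back: 64 × 2.1 = 134.40 → 134.
collar: 56 × 2.1 = 117.60 → 118.

sleeve 72; front 122; back 134; collar 118.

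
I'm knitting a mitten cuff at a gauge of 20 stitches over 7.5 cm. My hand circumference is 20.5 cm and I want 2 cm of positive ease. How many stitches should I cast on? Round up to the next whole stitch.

Finished = 20.5 + 2 = 22.5 cm.
20 / 7.5 = 2.667 sts per cm.
22.50 × 2.667 = 60.00 sts.

CO 60 sts.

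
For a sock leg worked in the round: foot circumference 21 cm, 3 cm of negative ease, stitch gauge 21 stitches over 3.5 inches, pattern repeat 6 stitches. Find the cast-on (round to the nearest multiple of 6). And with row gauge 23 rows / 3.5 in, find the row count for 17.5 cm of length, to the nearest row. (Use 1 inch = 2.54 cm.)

Finished = 21 − 3 = 18 cm.
18 cm × 1/2.54 = 7.09 inches.
21/3.5 = 6 sts per in; 7.09 × 6 = 42.52 sts.
Nearest multiple of 6 → 42.
17.5 cm = 6.89 inches; × 6.571 = 45.28 → 45 rows.

Cast on 42 stitches; work 45 rows.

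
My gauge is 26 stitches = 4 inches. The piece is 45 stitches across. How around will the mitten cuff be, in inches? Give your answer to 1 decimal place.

26 stitches / 4 inch = 6.5 stitches per inch.
45 / 6.5 = 6.92 inches.

6.9 inches.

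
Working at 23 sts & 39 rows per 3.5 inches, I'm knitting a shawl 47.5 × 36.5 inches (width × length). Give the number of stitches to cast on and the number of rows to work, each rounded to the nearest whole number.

Stitch gauge = 23/3.5 = 6.571 sts/in; 47.5 × 6.571 = 312.14 → 312 sts.
Row gauge = 39/3.5 = 11.143 rows/in; 36.5 × 11.143 = 406.71 → 407 rows.

Cast on 312 stitches and work 407 rows.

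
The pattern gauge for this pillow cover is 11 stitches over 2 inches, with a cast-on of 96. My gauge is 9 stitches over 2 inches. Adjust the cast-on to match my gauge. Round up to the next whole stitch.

Cast on 79 stitches.

Scale factor = 9 / 11 = 0.818.
96 × 9 / 11 = 78.55 sts.
→ 79 sts.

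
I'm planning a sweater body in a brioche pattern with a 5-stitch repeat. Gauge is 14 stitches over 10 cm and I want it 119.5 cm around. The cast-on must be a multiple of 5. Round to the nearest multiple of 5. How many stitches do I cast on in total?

CO 165 sts.

14 / 10 = 1.4 sts per cm.
119.5 × 1.4 = 167.30 sts.
Nearest multiple of 5: 165.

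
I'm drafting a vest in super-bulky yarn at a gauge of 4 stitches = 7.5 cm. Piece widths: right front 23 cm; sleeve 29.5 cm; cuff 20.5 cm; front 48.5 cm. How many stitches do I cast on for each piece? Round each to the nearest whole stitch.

Rate = 4/7.5 = 0.533 sts per cm.
right front: 23 × 0.533 = 12.27 → 12.
sleeve: 29.5 × 0.533 = 15.73 → 16.
cuff: 20.5 × 0.533 = 10.93 → 11.
front: 48.5 × 0.533 = 25.87 → 26.

right front 12; sleeve 16; cuff 11; front 26.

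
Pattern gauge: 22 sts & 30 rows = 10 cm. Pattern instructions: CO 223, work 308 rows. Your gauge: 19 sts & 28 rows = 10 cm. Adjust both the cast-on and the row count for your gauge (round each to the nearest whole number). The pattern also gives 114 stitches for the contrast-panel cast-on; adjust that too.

Stitches: 223 × 19/22 = 192.59 → 193.
Rows: 308 × 28/30 = 287.47 → 287.
contrast-panel cast-on: 114 × 19/22 = 98.45 → 98.

Cast on 193 stitches; work 287 rows; contrast-panel cast-on 98 stitches.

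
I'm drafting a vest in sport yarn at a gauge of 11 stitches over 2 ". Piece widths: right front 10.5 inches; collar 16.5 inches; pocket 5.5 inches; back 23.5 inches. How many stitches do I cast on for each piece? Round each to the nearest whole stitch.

right front 58; collar 91; pocket 30; back 129.

Rate = 11/2 = 5.5 sts per in.
right front: 10.5 × 5.5 = 57.75 → 58.
collar: 16.5 × 5.5 = 90.75 → 91.
pocket: 5.5 × 5.5 = 30.25 → 30.
back: 23.5 × 5.5 = 129.25 → 129.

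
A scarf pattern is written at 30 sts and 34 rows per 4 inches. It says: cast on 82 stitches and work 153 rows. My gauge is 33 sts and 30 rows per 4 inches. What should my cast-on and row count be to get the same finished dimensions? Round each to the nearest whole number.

Cast on 90 stitches; work 135 rows.

Stitches: 82 × 33/30 = 90.20 → 90.
Rows: 153 × 30/34 = 135.00 → 135.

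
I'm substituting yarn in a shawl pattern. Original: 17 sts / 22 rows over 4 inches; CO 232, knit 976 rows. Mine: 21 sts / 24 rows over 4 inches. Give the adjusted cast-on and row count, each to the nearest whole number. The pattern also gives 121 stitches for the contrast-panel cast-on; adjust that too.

Stitches: 232 × 21/17 = 286.59 → 287.
Rows: 976 × 24/22 = 1064.73 → 1065.
contrast-panel cast-on: 121 × 21/17 = 149.47 → 149.

Cast on 287 stitches; work 1065 rows; contrast-panel cast-on 149 stitches.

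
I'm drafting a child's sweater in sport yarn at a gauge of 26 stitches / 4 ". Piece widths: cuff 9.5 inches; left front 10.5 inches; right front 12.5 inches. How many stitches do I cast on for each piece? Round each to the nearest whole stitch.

Rate = 26/4 = 6.5 sts per in.
cuff: 9.5 × 6.5 = 61.75 → 62.
left front: 10.5 × 6.5 = 68.25 → 68.
right front: 12.5 × 6.5 = 81.25 → 81.

cuff 62; left front 68; right front 81.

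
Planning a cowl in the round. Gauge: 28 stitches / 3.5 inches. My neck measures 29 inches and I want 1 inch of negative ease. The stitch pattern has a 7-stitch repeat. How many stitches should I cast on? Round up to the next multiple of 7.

Finished = 29 − 1 = 28 inches.
28 / 3.5 = 8 sts/in.
28 × 8 = 224.00 sts.
Next multiple of 7: 224.

Cast on 224 stitches.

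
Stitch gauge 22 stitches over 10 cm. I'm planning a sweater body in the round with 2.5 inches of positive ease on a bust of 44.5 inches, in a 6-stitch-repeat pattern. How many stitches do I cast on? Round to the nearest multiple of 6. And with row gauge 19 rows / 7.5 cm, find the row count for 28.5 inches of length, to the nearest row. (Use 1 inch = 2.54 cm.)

Finished = 44.5 + 2.5 = 47 inches.
47 inches × 2.54 = 119.38 cm.
22/10 = 2.2 sts per cm; 119.38 × 2.2 = 262.64 sts.
Nearest multiple of 6 → 264.
28.5 inches = 72.39 cm; × 2.533 = 183.39 → 183 rows.

Cast on 264 stitches; work 183 rows.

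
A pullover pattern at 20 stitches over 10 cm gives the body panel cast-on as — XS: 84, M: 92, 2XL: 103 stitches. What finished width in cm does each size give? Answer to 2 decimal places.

20/10 = 2 sts per cm.
XS: 84 / 2 = 42.000 → 42.00 cm.
M: 92 / 2 = 46.000 → 46.00 cm.
2XL: 103 / 2 = 51.500 → 51.50 cm.

XS 42.00 cm; M 46.00 cm; 2XL 51.50 cm.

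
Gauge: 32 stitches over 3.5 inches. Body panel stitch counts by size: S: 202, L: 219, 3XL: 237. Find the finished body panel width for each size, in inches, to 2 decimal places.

32/3.5 = 9.143 sts per in.
S: 202 / 9.143 = 22.094 → 22.09 in.
L: 219 / 9.143 = 23.953 → 23.95 in.
3XL: 237 / 9.143 = 25.922 → 25.92 in.

S 22.09 inches; L 23.95 inches; 3XL 25.92 inches.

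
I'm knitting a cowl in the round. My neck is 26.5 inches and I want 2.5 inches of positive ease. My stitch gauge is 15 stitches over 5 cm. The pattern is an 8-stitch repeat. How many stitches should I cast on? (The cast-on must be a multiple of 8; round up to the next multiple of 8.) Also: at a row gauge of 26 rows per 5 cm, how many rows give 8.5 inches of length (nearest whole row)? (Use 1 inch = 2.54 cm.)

Finished = 26.5 + 2.5 = 29 inches.
29 inches × 2.54 = 73.66 cm.
15/5 = 3 sts per cm; 73.66 × 3 = 220.98 sts.
Next multiple of 8 → 224.
8.5 inches = 21.59 cm; × 5.2 = 112.27 → 112 rows.

Cast on 224 stitches; work 112 rows.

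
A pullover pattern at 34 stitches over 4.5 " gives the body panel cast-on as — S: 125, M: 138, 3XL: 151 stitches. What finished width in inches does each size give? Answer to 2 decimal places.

34/4.5 = 7.556 sts per in.
S: 125 / 7.556 = 16.544 → 16.54 in.
M: 138 / 7.556 = 18.265 → 18.26 in.
3XL: 151 / 7.556 = 19.985 → 19.99 in.

S 16.54 inches; M 18.26 inches; 3XL 19.99 inches.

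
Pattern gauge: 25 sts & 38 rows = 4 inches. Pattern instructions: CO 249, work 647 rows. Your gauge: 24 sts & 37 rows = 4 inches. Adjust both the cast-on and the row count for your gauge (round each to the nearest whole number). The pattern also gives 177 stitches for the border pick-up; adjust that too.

Stitches: 249 × 24/25 = 239.04 → 239.
Rows: 647 × 37/38 = 629.97 → 630.
border pick-up: 177 × 24/25 = 169.92 → 170.

Cast on 239 stitches; work 630 rows; border pick-up 170 stitches.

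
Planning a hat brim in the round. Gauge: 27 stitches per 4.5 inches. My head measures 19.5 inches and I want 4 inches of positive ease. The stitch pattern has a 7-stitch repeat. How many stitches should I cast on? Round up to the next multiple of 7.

Cast on 147 stitches.

Finished = 19.5 + 4 = 23.5 inches.
27 / 4.5 = 6 sts/in.
23.5 × 6 = 141.00 sts.
Next multiple of 7: 147.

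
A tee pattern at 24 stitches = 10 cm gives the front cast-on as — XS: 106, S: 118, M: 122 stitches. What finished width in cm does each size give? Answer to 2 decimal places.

24/10 = 2.4 sts per cm.
XS: 106 / 2.4 = 44.167 → 44.17 cm.
S: 118 / 2.4 = 49.167 → 49.17 cm.
M: 122 / 2.4 = 50.833 → 50.83 cm.

XS 44.17 cm; S 49.17 cm; M 50.83 cm.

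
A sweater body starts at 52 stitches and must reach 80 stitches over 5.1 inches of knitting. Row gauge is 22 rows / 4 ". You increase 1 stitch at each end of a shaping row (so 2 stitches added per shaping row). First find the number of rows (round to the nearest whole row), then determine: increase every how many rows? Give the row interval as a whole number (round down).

Rows = 5.1 × 5.5 = 28.0 → 28 rows.
Stitches to add: 28 → 14 shaping rows (at 2 st each).
28 / 14 = 2.00 → every 2 rows.

Increase every 2nd row.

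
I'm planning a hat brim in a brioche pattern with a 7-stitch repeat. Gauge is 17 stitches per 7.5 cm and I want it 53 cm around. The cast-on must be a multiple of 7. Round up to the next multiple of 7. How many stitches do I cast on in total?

17 / 7.5 = 2.267 sts per cm.
53 × 2.267 = 120.13 sts.
Next multiple of 7: 126.

126 stitches.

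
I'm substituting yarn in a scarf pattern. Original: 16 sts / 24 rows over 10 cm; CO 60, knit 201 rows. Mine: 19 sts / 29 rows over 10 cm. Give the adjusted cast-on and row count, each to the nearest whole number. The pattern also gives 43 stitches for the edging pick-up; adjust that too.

Stitches: 60 × 19/16 = 71.25 → 71.
Rows: 201 × 29/24 = 242.88 → 243.
edging pick-up: 43 × 19/16 = 51.06 → 51.

Cast on 71 stitches; work 243 rows; edging pick-up 51 stitches.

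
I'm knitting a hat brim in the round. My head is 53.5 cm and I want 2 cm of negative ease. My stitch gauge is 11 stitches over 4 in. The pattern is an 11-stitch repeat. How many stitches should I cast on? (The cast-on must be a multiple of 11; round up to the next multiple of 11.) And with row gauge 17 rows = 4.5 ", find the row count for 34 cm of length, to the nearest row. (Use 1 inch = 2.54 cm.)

Finished = 53.5 − 2 = 51.5 cm.
51.5 cm × 1/2.54 = 20.28 inches.
11/4 = 2.75 sts per in; 20.28 × 2.75 = 55.76 sts.
Next multiple of 11 → 66.
34 cm = 13.39 inches; × 3.778 = 50.57 → 51 rows.

Cast on 66 stitches; work 51 rows.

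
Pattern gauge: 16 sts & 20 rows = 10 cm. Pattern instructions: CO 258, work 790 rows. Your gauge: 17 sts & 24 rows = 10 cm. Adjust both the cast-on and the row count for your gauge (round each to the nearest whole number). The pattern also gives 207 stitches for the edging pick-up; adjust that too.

Cast on 274 stitches; work 948 rows; edging pick-up 220 stitches.

Stitches: 258 × 17/16 = 274.12 → 274.
Rows: 790 × 24/20 = 948.00 → 948.
edging pick-up: 207 × 17/16 = 219.94 → 220.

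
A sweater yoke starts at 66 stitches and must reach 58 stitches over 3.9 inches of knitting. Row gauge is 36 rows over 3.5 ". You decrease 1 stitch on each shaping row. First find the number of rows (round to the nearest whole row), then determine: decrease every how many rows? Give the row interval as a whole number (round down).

Rows = 3.9 × 10.286 = 40.1 → 40 rows.
Stitches to remove: 8 → 8 shaping rows (at 1 st each).
40 / 8 = 5.00 → every 5 rows.

Decrease every 5th row.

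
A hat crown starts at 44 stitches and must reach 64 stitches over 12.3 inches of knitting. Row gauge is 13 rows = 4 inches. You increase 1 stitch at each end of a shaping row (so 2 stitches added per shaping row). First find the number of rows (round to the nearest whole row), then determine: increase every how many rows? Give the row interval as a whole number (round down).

Increase every 4th row.

Rows = 12.3 × 3.25 = 40.0 → 40 rows.
Stitches to add: 20 → 10 shaping rows (at 2 st each).
40 / 10 = 4.00 → every 4 rows.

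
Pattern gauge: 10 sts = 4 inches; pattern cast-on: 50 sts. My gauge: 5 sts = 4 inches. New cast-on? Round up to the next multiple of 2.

CO 26 sts.

Scale factor = 5 / 10 = 0.500.
50 × 5 / 10 = 25.00 sts.
→ 26 sts.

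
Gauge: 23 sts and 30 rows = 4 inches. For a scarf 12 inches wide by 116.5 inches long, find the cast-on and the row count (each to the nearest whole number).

Cast on 69 stitches and work 874 rows.

Stitch gauge = 23/4 = 5.75 sts/in; 12 × 5.75 = 69.00 → 69 sts.
Row gauge = 30/4 = 7.5 rows/in; 116.5 × 7.5 = 873.75 → 874 rows.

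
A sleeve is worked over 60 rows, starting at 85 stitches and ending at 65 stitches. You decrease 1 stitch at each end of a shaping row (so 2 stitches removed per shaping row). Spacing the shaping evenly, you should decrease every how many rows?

Stitches to remove: |65 − 85| = 20.
Shaping rows needed: 20 / 2 = 10.
60 rows / 10 = every 6 rows.

Decrease every 6th row.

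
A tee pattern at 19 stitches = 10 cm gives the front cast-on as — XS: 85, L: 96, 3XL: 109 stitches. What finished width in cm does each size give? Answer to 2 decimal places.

19/10 = 1.9 sts per cm.
XS: 85 / 1.9 = 44.737 → 44.74 cm.
L: 96 / 1.9 = 50.526 → 50.53 cm.
3XL: 109 / 1.9 = 57.368 → 57.37 cm.

XS 44.74 cm; L 50.53 cm; 3XL 57.37 cm.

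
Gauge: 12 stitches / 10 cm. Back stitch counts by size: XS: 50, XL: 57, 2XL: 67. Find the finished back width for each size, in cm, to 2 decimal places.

12/10 = 1.2 sts per cm.
XS: 50 / 1.2 = 41.667 → 41.67 cm.
XL: 57 / 1.2 = 47.500 → 47.50 cm.
2XL: 67 / 1.2 = 55.833 → 55.83 cm.

XS 41.67 cm; XL 47.50 cm; 2XL 55.83 cm.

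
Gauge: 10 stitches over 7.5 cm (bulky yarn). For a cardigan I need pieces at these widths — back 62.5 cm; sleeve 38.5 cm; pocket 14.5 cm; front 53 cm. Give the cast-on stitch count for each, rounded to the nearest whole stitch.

Rate = 10/7.5 = 1.333 sts per cm.
back: 62.5 × 1.333 = 83.33 → 83.
sleeve: 38.5 × 1.333 = 51.33 → 51.
pocket: 14.5 × 1.333 = 19.33 → 19.
front: 53 × 1.333 = 70.67 → 71.

back 83; sleeve 51; pocket 19; front 71.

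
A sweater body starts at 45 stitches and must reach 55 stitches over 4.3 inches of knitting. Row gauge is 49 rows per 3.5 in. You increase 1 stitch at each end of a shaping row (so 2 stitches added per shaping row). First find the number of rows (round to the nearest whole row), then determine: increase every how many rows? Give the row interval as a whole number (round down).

Increase every 12th row.

Rows = 4.3 × 14 = 60.2 → 60 rows.
Stitches to add: 10 → 5 shaping rows (at 2 st each).
60 / 5 = 12.00 → every 12 rows.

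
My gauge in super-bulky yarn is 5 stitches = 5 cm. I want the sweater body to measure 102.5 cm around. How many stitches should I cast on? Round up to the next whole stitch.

103 stitches.

5 stitches / 5 cm = 1 stitches per cm.
102.5 × 1 = 102.50 stitches.
Round up → 103.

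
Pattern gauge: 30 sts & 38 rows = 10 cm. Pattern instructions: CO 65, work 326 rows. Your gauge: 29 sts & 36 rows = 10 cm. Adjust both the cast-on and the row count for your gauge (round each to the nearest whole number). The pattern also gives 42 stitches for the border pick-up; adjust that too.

Stitches: 65 × 29/30 = 62.83 → 63.
Rows: 326 × 36/38 = 308.84 → 309.
border pick-up: 42 × 29/30 = 40.60 → 41.

Cast on 63 stitches; work 309 rows; border pick-up 41 stitches.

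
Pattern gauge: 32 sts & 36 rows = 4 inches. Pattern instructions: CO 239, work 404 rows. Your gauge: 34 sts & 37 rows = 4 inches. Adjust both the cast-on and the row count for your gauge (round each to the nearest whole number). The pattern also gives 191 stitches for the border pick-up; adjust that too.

Stitches: 239 × 34/32 = 253.94 → 254.
Rows: 404 × 37/36 = 415.22 → 415.
border pick-up: 191 × 34/32 = 202.94 → 203.

Cast on 254 stitches; work 415 rows; border pick-up 203 stitches.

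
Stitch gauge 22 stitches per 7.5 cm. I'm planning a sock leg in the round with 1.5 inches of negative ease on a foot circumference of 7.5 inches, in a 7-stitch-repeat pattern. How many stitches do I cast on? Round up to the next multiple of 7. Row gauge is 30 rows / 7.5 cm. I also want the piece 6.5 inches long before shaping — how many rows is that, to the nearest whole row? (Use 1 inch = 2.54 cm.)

Cast on 49 stitches; work 66 rows.

Finished = 7.5 − 1.5 = 6 inches.
6 inches × 2.54 = 15.24 cm.
22/7.5 = 2.933 sts per cm; 15.24 × 2.933 = 44.70 sts.
Next multiple of 7 → 49.
6.5 inches = 16.51 cm; × 4 = 66.04 → 66 rows.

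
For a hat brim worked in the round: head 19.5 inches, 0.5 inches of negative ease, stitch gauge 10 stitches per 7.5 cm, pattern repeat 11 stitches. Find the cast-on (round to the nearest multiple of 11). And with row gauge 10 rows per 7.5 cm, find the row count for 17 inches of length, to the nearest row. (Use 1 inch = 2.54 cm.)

Cast on 66 stitches; work 58 rows.

Finished = 19.5 − 0.5 = 19 inches.
19 inches × 2.54 = 48.26 cm.
10/7.5 = 1.333 sts per cm; 48.26 × 1.333 = 64.35 sts.
Nearest multiple of 11 → 66.
17 inches = 43.18 cm; × 1.333 = 57.57 → 58 rows.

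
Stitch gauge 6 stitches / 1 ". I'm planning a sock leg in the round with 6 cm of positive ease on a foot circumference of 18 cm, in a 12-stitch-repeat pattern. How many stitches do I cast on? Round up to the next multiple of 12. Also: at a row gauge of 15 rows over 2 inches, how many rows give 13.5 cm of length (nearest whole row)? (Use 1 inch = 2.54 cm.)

Finished = 18 + 6 = 24 cm.
24 cm × 1/2.54 = 9.45 inches.
6/1 = 6 sts per in; 9.45 × 6 = 56.69 sts.
Next multiple of 12 → 60.
13.5 cm = 5.31 inches; × 7.5 = 39.86 → 40 rows.

Cast on 60 stitches; work 40 rows.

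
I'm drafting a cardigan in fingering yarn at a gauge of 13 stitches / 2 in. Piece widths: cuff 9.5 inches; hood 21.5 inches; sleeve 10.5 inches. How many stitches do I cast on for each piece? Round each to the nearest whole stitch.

cuff 62; hood 140; sleeve 68.

Rate = 13/2 = 6.5 sts per in.
cuff: 9.5 × 6.5 = 61.75 → 62.
hood: 21.5 × 6.5 = 139.75 → 140.
sleeve: 10.5 × 6.5 = 68.25 → 68.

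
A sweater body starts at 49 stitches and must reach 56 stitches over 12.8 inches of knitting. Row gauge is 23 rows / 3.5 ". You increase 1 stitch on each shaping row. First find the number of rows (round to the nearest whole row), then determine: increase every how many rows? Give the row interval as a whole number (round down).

Increase every 12th row.

Rows = 12.8 × 6.571 = 84.1 → 84 rows.
Stitches to add: 7 → 7 shaping rows (at 1 st each).
84 / 7 = 12.00 → every 12 rows.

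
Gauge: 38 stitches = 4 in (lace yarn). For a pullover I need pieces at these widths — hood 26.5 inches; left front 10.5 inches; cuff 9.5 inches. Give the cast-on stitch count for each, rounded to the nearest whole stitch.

Rate = 38/4 = 9.5 sts per in.
hood: 26.5 × 9.5 = 251.75 → 252.
left front: 10.5 × 9.5 = 99.75 → 100.
cuff: 9.5 × 9.5 = 90.25 → 90.

hood 252; left front 100; cuff 90.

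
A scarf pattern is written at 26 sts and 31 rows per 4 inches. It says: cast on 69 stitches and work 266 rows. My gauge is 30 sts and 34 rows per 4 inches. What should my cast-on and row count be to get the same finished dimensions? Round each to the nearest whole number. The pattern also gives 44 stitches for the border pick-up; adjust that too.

Stitches: 69 × 30/26 = 79.62 → 80.
Rows: 266 × 34/31 = 291.74 → 292.
border pick-up: 44 × 30/26 = 50.77 → 51.

Cast on 80 stitches; work 292 rows; border pick-up 51 stitches.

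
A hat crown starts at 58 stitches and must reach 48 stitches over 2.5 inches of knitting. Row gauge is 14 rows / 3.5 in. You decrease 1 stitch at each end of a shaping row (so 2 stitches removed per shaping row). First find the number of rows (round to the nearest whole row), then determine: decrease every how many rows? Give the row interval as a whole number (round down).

Decrease every 2nd row.

Rows = 2.5 × 4 = 10.0 → 10 rows.
Stitches to remove: 10 → 5 shaping rows (at 2 st each).
10 / 5 = 2.00 → every 2 rows.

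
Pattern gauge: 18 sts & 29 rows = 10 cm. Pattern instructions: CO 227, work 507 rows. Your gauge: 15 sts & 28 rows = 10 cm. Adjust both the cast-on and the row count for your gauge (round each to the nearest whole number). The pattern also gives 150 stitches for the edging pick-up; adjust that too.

Cast on 189 stitches; work 490 rows; edging pick-up 125 stitches.

Stitches: 227 × 15/18 = 189.17 → 189.
Rows: 507 × 28/29 = 489.52 → 490.
edging pick-up: 150 × 15/18 = 125.00 → 125.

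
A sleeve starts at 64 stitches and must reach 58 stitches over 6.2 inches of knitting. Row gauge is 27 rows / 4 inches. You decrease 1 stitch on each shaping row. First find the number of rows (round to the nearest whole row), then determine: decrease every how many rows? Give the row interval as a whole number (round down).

Decrease every 7th row.

Rows = 6.2 × 6.75 = 41.9 → 42 rows.
Stitches to remove: 6 → 6 shaping rows (at 1 st each).
42 / 6 = 7.00 → every 7 rows.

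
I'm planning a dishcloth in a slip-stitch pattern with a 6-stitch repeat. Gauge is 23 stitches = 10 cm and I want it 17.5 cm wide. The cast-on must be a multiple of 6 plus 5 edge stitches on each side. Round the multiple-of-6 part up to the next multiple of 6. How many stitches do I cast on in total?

Cast on 46 stitches.

23 / 10 = 2.3 sts per cm.
17.5 × 2.3 = 40.25 sts.
Less 10 edge sts → 30.25 for the repeat.
Next multiple of 6: 36.
Add back 10 edge sts → 46.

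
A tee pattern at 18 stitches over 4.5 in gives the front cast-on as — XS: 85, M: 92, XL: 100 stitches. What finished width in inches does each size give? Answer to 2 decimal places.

XS 21.25 inches; M 23.00 inches; XL 25.00 inches.

18/4.5 = 4 sts per in.
XS: 85 / 4 = 21.250 → 21.25 in.
M: 92 / 4 = 23.000 → 23.00 in.
XL: 100 / 4 = 25.000 → 25.00 in.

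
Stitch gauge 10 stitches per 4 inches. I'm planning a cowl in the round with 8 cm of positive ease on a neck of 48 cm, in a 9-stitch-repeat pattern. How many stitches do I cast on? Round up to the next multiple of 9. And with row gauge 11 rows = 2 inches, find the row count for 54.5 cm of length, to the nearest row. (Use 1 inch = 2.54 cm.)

Finished = 48 + 8 = 56 cm.
56 cm × 1/2.54 = 22.05 inches.
10/4 = 2.5 sts per in; 22.05 × 2.5 = 55.12 sts.
Next multiple of 9 → 63.
54.5 cm = 21.46 inches; × 5.5 = 118.01 → 118 rows.

Cast on 63 stitches; work 118 rows.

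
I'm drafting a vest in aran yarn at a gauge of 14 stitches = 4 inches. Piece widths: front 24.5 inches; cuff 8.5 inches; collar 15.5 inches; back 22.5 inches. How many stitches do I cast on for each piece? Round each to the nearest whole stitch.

Rate = 14/4 = 3.5 sts per in.
front: 24.5 × 3.5 = 85.75 → 86.
cuff: 8.5 × 3.5 = 29.75 → 30.
collar: 15.5 × 3.5 = 54.25 → 54.
back: 22.5 × 3.5 = 78.75 → 79.

front 86; cuff 30; collar 54; back 79.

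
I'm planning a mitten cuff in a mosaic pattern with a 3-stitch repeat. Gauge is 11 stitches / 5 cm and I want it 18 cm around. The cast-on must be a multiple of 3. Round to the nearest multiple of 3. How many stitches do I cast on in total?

Cast on 39 stitches.

11 / 5 = 2.2 sts per cm.
18 × 2.2 = 39.60 sts.
Nearest multiple of 3: 39.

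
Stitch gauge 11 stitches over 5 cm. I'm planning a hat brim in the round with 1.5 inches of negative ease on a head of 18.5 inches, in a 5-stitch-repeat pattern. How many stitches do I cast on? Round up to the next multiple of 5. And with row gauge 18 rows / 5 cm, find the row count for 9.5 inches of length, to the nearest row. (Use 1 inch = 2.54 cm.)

Finished = 18.5 − 1.5 = 17 inches.
17 inches × 2.54 = 43.18 cm.
11/5 = 2.2 sts per cm; 43.18 × 2.2 = 95.00 sts.
Next multiple of 5 → 95.
9.5 inches = 24.13 cm; × 3.6 = 86.87 → 87 rows.

Cast on 95 stitches; work 87 rows.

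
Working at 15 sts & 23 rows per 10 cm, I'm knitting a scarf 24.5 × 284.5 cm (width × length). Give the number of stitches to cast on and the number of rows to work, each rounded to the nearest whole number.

Stitch gauge = 15/10 = 1.5 sts/cm; 24.5 × 1.5 = 36.75 → 37 sts.
Row gauge = 23/10 = 2.3 rows/cm; 284.5 × 2.3 = 654.35 → 654 rows.

Cast on 37 stitches and work 654 rows.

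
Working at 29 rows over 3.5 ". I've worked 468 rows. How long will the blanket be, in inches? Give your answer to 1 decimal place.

56.5 inches.

29 rows / 3.5 inch = 8.286 rows per inch.
468 / 8.286 = 56.48 inches.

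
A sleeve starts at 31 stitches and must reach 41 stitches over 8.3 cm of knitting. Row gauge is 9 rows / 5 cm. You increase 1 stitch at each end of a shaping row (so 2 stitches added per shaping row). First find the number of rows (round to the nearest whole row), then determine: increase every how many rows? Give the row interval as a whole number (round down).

Increase every 3rd row.

Rows = 8.3 × 1.8 = 14.9 → 15 rows.
Stitches to add: 10 → 5 shaping rows (at 2 st each).
15 / 5 = 3.00 → every 3 rows.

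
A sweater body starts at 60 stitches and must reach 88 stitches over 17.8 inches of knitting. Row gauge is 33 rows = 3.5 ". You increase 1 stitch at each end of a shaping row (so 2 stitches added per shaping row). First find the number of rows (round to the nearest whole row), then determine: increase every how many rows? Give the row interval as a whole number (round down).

Increase every 12th row.

Rows = 17.8 × 9.429 = 167.8 → 168 rows.
Stitches to add: 28 → 14 shaping rows (at 2 st each).
168 / 14 = 12.00 → every 12 rows.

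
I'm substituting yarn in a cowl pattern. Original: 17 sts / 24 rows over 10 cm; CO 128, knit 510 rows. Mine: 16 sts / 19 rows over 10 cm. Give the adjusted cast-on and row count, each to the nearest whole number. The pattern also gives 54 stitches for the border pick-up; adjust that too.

Cast on 120 stitches; work 404 rows; border pick-up 51 stitches.

Stitches: 128 × 16/17 = 120.47 → 120.
Rows: 510 × 19/24 = 403.75 → 404.
border pick-up: 54 × 16/17 = 50.82 → 51.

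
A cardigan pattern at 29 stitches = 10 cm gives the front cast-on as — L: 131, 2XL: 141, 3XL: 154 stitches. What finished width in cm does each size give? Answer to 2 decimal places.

29/10 = 2.9 sts per cm.
L: 131 / 2.9 = 45.172 → 45.17 cm.
2XL: 141 / 2.9 = 48.621 → 48.62 cm.
3XL: 154 / 2.9 = 53.103 → 53.10 cm.

L 45.17 cm; 2XL 48.62 cm; 3XL 53.10 cm.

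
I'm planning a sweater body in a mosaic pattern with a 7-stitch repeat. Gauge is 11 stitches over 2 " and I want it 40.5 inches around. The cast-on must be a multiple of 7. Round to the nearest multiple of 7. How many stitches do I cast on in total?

Cast on 224 stitches.

11 / 2 = 5.5 sts per inch.
40.5 × 5.5 = 222.75 sts.
Nearest multiple of 7: 224.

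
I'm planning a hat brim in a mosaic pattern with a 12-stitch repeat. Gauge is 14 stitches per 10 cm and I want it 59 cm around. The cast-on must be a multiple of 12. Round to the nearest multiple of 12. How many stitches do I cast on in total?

14 / 10 = 1.4 sts per cm.
59 × 1.4 = 82.60 sts.
Nearest multiple of 12: 84.

Cast on 84 stitches.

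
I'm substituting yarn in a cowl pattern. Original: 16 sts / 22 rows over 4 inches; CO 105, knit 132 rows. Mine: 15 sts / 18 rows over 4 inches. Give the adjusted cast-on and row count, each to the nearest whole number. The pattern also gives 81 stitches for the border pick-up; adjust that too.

Cast on 98 stitches; work 108 rows; border pick-up 76 stitches.

Stitches: 105 × 15/16 = 98.44 → 98.
Rows: 132 × 18/22 = 108.00 → 108.
border pick-up: 81 × 15/16 = 75.94 → 76.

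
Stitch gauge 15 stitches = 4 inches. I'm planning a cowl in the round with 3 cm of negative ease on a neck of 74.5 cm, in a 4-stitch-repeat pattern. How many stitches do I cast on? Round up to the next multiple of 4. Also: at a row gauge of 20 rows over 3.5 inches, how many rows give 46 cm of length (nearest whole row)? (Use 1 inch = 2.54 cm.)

Cast on 108 stitches; work 103 rows.

Finished = 74.5 − 3 = 71.5 cm.
71.5 cm × 1/2.54 = 28.15 inches.
15/4 = 3.75 sts per in; 28.15 × 3.75 = 105.56 sts.
Next multiple of 4 → 108.
46 cm = 18.11 inches; × 5.714 = 103.49 → 103 rows.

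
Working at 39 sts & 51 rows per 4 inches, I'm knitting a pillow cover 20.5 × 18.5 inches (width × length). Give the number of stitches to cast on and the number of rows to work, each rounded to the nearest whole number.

Cast on 200 stitches and work 236 rows.

Stitch gauge = 39/4 = 9.75 sts/in; 20.5 × 9.75 = 199.88 → 200 sts.
Row gauge = 51/4 = 12.75 rows/in; 18.5 × 12.75 = 235.88 → 236 rows.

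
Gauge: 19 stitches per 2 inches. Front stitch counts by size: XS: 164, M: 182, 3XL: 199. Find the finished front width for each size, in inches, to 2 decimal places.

XS 17.26 inches; M 19.16 inches; 3XL 20.95 inches.

19/2 = 9.5 sts per in.
XS: 164 / 9.5 = 17.263 → 17.26 in.
M: 182 / 9.5 = 19.158 → 19.16 in.
3XL: 199 / 9.5 = 20.947 → 20.95 in.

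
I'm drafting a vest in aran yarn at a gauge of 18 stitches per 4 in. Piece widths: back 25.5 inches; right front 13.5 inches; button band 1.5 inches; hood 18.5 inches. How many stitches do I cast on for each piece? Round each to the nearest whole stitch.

back 115; right front 61; button band 7; hood 83.

Rate = 18/4 = 4.5 sts per in.
back: 25.5 × 4.5 = 114.75 → 115.
right front: 13.5 × 4.5 = 60.75 → 61.
button band: 1.5 × 4.5 = 6.75 → 7.
hood: 18.5 × 4.5 = 83.25 → 83.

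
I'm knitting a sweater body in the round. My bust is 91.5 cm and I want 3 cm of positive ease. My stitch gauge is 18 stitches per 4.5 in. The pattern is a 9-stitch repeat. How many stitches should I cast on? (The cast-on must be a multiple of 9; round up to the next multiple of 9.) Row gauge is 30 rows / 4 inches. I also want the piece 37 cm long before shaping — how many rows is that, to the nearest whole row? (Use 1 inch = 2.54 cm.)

Cast on 153 stitches; work 109 rows.

Finished = 91.5 + 3 = 94.5 cm.
94.5 cm × 1/2.54 = 37.20 inches.
18/4.5 = 4 sts per in; 37.20 × 4 = 148.82 sts.
Next multiple of 9 → 153.
37 cm = 14.57 inches; × 7.5 = 109.25 → 109 rows.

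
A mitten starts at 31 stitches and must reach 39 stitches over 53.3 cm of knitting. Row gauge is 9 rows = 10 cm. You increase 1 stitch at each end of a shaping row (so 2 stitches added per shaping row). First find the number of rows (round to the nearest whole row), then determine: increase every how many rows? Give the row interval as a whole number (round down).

Increase every 12th row.

Rows = 53.3 × 0.9 = 48.0 → 48 rows.
Stitches to add: 8 → 4 shaping rows (at 2 st each).
48 / 4 = 12.00 → every 12 rows.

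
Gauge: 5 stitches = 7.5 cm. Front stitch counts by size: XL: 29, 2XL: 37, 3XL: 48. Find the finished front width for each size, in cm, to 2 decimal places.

5/7.5 = 0.667 sts per cm.
XL: 29 / 0.667 = 43.500 → 43.50 cm.
2XL: 37 / 0.667 = 55.500 → 55.50 cm.
3XL: 48 / 0.667 = 72.000 → 72.00 cm.

XL 43.50 cm; 2XL 55.50 cm; 3XL 72.00 cm.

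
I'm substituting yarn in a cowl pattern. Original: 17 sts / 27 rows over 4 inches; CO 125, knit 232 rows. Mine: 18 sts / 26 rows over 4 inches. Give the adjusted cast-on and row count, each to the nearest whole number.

Stitches: 125 × 18/17 = 132.35 → 132.
Rows: 232 × 26/27 = 223.41 → 223.

Cast on 132 stitches; work 223 rows.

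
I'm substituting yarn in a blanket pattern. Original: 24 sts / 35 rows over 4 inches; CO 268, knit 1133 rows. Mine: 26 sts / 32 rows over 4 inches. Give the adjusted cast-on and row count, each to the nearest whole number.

Cast on 290 stitches; work 1036 rows.

Stitches: 268 × 26/24 = 290.33 → 290.
Rows: 1133 × 32/35 = 1035.89 → 1036.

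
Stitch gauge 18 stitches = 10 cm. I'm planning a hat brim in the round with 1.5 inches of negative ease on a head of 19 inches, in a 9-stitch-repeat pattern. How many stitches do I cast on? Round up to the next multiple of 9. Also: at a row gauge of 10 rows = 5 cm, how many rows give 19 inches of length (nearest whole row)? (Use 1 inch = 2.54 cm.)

Cast on 81 stitches; work 97 rows.

Finished = 19 − 1.5 = 17.5 inches.
17.5 inches × 2.54 = 44.45 cm.
18/10 = 1.8 sts per cm; 44.45 × 1.8 = 80.01 sts.
Next multiple of 9 → 81.
19 inches = 48.26 cm; × 2 = 96.52 → 97 rows.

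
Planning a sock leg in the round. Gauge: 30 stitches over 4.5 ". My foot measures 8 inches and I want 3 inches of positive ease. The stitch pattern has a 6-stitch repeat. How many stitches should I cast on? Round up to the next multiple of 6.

Finished = 8 + 3 = 11 inches.
30 / 4.5 = 6.667 sts/in.
11 × 6.667 = 73.33 sts.
Next multiple of 6: 78.

CO 78 sts.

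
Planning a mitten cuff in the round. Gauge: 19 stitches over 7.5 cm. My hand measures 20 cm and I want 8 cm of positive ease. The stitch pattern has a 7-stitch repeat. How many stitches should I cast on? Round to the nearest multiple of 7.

Finished = 20 + 8 = 28 cm.
19 / 7.5 = 2.533 sts/cm.
28 × 2.533 = 70.93 sts.
Nearest multiple of 7: 70.

CO 70 sts.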